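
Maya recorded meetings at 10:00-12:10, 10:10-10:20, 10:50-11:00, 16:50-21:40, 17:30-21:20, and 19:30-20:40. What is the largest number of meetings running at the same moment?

3

At 19:30, 3 of the intervals are simultaneously active.
No point has more.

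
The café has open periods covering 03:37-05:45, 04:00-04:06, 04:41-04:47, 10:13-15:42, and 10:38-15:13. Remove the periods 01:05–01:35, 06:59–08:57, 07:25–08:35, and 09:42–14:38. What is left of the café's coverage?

Merge the first list: 03:37–05:45, 10:13–15:42.
Merge the second list: 01:05–01:35, 06:59–08:57, 09:42–14:38.
03:37–05:45: no B overlap → unchanged.
10:13–15:42 minus B → 14:38–15:42.

03:37–05:45, 14:38–15:42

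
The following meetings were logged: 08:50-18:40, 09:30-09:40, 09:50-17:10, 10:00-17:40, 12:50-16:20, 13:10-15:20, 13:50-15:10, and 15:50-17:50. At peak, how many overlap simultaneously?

6

Sweep endpoints in order; track running count of active intervals.
Peak of 6 reached at 13:50.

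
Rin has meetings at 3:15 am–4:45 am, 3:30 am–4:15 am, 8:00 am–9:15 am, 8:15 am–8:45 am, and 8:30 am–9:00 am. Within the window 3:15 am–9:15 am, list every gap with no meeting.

4:45 am–8:00 am

Covered (merged): 3:15 am–4:45 am, 8:00 am–9:15 am.
Uncovered inside 3:15 am–9:15 am: 4:45 am–8:00 am.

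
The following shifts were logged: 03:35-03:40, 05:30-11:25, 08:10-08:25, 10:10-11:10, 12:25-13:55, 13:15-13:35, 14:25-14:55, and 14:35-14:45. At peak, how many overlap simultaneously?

Walk the sorted start/end points keeping a running depth.
The depth first hits 2 at 08:10.

2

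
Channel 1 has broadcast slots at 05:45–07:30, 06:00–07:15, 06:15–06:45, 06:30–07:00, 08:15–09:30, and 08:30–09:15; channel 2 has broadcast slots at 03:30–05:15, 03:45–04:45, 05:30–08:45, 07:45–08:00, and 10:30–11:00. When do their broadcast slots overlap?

05:45–07:30, 08:15–08:45

Merge the first list: 05:45–07:30, 08:15–09:30.
Merge the second list: 03:30–05:15, 05:30–08:45, 10:30–11:00.
05:45–07:30 ∩ B → 05:45–07:30.
08:15–09:30 ∩ B → 08:15–08:45.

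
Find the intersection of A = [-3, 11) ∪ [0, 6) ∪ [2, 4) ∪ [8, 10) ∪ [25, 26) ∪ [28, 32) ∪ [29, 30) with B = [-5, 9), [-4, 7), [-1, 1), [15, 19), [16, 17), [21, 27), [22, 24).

[-3, 9) ∪ [25, 26)

A, merged: [-3, 11), [25, 26), [28, 32).
B, merged: [-5, 9), [15, 19), [21, 27).
[-3, 11) ∩ B → [-3, 9).
[25, 26) ∩ B → [25, 26).
[28, 32) meets no B interval.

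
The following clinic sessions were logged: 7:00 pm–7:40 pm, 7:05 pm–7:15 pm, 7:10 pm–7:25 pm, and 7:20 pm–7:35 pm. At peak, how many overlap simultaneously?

3

At 7:10 pm, 3 of the intervals are simultaneously active.
No point has more.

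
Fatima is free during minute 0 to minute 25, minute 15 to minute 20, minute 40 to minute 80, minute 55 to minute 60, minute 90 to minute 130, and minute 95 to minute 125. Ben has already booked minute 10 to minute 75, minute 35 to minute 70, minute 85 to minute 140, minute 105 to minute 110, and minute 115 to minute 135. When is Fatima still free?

A, merged: minute 0 to minute 25, minute 40 to minute 80, minute 90 to minute 130.
B, merged: minute 10 to minute 75, minute 85 to minute 140.
minute 0 to minute 25 minus B → minute 0 to minute 10.
minute 40 to minute 80 minus B → minute 75 to minute 80.
minute 90 to minute 130: fully covered by B → removed.

minute 0 to minute 10, minute 75 to minute 80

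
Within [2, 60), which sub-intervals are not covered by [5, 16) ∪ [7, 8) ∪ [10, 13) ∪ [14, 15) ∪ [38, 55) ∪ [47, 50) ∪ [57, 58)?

Covered (merged): [5, 16), [38, 55), [57, 58).
Uncovered inside [2, 60): [2, 5), [16, 38), [55, 57), [58, 60).

[2, 5) ∪ [16, 38) ∪ [55, 57) ∪ [58, 60)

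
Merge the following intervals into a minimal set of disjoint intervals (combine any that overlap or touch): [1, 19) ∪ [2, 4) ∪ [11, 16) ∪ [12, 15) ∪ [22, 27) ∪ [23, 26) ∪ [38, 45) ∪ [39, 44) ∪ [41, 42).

[1, 19) ∪ [22, 27) ∪ [38, 45)

[2, 4) overlaps/touches [1, 19) → extend to [1, 19).
[11, 16) overlaps/touches [1, 19) → extend to [1, 19).
[12, 15) overlaps/touches [1, 19) → extend to [1, 19).
[22, 27) is disjoint → start new block.
[23, 26) overlaps/touches [22, 27) → extend to [22, 27).
[38, 45) is disjoint → start new block.
[39, 44) overlaps/touches [38, 45) → extend to [38, 45).
[41, 42) overlaps/touches [38, 45) → extend to [38, 45).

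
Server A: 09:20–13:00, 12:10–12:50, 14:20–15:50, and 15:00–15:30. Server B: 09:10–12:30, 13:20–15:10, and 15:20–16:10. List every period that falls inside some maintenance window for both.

Merge the first list: 09:20–13:00, 14:20–15:50.
09:20–13:00 meets the second set on 09:20–12:30.
14:20–15:50 meets the second set on 14:20–15:10, 15:20–15:50.

09:20–12:30, 14:20–15:10, 15:20–15:50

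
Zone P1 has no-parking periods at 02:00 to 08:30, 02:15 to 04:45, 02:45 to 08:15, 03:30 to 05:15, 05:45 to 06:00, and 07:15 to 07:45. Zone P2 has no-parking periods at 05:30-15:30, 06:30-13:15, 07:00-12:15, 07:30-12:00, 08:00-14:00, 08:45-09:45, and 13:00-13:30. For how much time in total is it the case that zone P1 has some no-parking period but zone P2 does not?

Merge the first list: 02:00–08:30.
Merge the second list: 05:30–15:30.
A \ B = 02:00–05:30.
Total: 3 h 30 min.

3 h 30 min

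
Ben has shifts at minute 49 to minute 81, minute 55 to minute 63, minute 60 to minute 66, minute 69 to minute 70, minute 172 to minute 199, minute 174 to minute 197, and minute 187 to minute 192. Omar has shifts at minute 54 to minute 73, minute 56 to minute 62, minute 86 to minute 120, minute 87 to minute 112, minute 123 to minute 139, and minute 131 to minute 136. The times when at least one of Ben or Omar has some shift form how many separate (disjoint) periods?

4

First set merges to minute 49 to minute 81, minute 172 to minute 199.
Second set merges to minute 54 to minute 73, minute 86 to minute 120, minute 123 to minute 139.
A ∪ B = minute 49 to minute 81, minute 86 to minute 120, minute 123 to minute 139, minute 172 to minute 199.
That is 4 disjoint pieces.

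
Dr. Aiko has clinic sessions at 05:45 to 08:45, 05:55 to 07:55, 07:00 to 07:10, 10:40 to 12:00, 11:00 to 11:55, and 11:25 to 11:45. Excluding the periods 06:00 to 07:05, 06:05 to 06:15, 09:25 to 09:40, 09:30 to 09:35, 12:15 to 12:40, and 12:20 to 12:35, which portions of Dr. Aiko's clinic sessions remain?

05:45-06:00, 07:05-08:45, 10:40-12:00

Merge the first list: 05:45-08:45, 10:40-12:00.
Merge the second list: 06:00-07:05, 09:25-09:40, 12:15-12:40.
05:45-08:45 minus B → 05:45-06:00, 07:05-08:45.
10:40-12:00: no B overlap → unchanged.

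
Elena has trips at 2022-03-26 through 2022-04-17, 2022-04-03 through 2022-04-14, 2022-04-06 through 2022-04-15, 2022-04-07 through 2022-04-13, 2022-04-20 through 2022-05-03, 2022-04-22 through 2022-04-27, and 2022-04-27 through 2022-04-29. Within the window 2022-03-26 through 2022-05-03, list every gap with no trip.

The merged coverage is 2022-03-26 through 2022-04-17, 2022-04-20 through 2022-05-03.
Complement within 2022-03-26 through 2022-05-03: 2022-04-18 through 2022-04-19.

2022-04-18 through 2022-04-19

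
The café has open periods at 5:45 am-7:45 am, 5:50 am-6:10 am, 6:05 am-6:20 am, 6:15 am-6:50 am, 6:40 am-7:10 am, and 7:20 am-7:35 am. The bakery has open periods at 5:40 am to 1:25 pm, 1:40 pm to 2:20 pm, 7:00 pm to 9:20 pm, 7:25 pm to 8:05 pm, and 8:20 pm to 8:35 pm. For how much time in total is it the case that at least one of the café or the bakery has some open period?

Merge the first list: 5:45 am–7:45 am.
Merge the second list: 5:40 am–1:25 pm, 1:40 pm–2:20 pm, 7:00 pm–9:20 pm.
A ∪ B = 5:40 am–1:25 pm, 1:40 pm–2:20 pm, 7:00 pm–9:20 pm.
Total: 7 h 45 min + 40 min + 2 h 20 min = 10 h 45 min.

10 h 45 min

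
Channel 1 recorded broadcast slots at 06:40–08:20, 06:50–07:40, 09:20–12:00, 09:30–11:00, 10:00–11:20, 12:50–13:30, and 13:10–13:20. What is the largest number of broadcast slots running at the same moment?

3

Sweep endpoints in order; track running count of active intervals.
Peak of 3 reached at 10:00.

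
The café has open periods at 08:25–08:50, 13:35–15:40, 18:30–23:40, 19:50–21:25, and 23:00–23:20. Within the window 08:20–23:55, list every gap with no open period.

08:20-08:25, 08:50-13:35, 15:40-18:30, 23:40-23:55

Covered (merged): 08:25-08:50, 13:35-15:40, 18:30-23:40.
Gaps within 08:20-23:55: 08:20-08:25, 08:50-13:35, 15:40-18:30, 23:40-23:55.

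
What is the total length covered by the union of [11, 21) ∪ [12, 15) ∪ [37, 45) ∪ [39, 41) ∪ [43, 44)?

18

Merged: [11, 21), [37, 45).
Lengths: 10 + 8 = 18.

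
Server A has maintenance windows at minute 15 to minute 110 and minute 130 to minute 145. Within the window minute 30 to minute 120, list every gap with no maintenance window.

minute 110 to minute 120

The merged coverage is minute 15 to minute 110, minute 130 to minute 145.
Complement within minute 30 to minute 120: minute 110 to minute 120.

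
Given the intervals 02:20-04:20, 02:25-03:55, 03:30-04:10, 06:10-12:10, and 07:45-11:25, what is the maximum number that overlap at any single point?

3

At 03:30, 3 of the intervals are simultaneously active.
No point has more.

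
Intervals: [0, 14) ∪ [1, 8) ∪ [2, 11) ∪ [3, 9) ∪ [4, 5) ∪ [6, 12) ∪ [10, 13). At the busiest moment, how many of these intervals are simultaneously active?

5

Walk the sorted start/end points keeping a running depth.
The depth first hits 5 at 4.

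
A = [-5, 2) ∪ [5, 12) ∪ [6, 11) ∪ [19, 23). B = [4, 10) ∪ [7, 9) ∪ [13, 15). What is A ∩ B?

Merge the first list: [-5, 2), [5, 12), [19, 23).
Merge the second list: [4, 10), [13, 15).
[-5, 2) falls entirely outside B.
[5, 12) overlaps B on [5, 10).
[19, 23) falls entirely outside B.

[5, 10)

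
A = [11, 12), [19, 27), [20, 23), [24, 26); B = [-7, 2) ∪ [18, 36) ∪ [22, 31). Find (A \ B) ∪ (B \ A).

A, merged: [11, 12), [19, 27).
B, merged: [-7, 2), [18, 36).
A but not B: [11, 12).
B but not A: [-7, 2), [18, 19), [27, 36).
Combining gives A △ B.

[-7, 2) ∪ [11, 12) ∪ [18, 19) ∪ [27, 36)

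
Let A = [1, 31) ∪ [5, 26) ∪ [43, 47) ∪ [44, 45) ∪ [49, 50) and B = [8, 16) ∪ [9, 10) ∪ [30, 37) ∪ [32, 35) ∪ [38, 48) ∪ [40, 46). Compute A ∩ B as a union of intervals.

Merge the first list: [1, 31), [43, 47), [49, 50).
Merge the second list: [8, 16), [30, 37), [38, 48).
[1, 31) meets the second set on [8, 16), [30, 31).
[43, 47) meets the second set on [43, 47).
[49, 50): no overlap with the second set.

[8, 16) ∪ [30, 31) ∪ [43, 47)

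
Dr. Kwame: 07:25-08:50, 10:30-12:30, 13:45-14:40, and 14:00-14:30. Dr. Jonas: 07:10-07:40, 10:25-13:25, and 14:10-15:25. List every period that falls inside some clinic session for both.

07:25–07:40, 10:30–12:30, 14:10–14:40

First set merges to 07:25–08:50, 10:30–12:30, 13:45–14:40.
07:25–08:50 ∩ B → 07:25–07:40.
10:30–12:30 ∩ B → 10:30–12:30.
13:45–14:40 ∩ B → 14:10–14:40.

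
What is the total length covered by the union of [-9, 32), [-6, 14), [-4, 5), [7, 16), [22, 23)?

41

Merged: [-9, 32).
Length: 41.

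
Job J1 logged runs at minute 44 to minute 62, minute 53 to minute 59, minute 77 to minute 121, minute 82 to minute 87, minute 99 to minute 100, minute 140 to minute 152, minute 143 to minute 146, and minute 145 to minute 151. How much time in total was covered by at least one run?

74 minutes

Merged: minute 44 to minute 62, minute 77 to minute 121, minute 140 to minute 152.
Lengths: 18 minutes + 44 minutes + 12 minutes = 74 minutes.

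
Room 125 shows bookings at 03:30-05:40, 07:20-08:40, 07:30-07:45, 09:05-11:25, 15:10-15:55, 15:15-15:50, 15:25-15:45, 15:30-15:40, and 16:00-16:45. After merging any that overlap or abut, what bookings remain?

07:20–08:40 is disjoint → start new block.
07:30–07:45 overlaps/touches 07:20–08:40 → extend to 07:20–08:40.
09:05–11:25 is disjoint → start new block.
15:10–15:55 is disjoint → start new block.
15:15–15:50 overlaps/touches 15:10–15:55 → extend to 15:10–15:55.
15:25–15:45 overlaps/touches 15:10–15:55 → extend to 15:10–15:55.
15:30–15:40 overlaps/touches 15:10–15:55 → extend to 15:10–15:55.
16:00–16:45 is disjoint → start new block.

03:30–05:40, 07:20–08:40, 09:05–11:25, 15:10–15:55, 16:00–16:45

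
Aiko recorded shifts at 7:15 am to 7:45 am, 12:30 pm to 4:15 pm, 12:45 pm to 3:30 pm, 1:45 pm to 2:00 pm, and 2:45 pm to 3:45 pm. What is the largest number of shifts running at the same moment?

3

Sweep endpoints in order; track running count of active intervals.
Peak of 3 reached at 1:45 pm.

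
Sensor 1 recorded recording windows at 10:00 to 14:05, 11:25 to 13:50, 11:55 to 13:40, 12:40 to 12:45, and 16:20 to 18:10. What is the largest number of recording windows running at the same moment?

At 12:40, 4 of the intervals are simultaneously active.
No point has more.

4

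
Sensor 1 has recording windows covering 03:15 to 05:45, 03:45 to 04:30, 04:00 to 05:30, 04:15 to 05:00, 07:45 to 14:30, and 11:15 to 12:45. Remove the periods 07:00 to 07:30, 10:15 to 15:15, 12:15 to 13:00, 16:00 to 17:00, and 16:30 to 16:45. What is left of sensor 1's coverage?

A, merged: 03:15-05:45, 07:45-14:30.
B, merged: 07:00-07:30, 10:15-15:15, 16:00-17:00.
03:15-05:45 is untouched.
07:45-14:30 with B removed leaves 07:45-10:15.

03:15-05:45, 07:45-10:15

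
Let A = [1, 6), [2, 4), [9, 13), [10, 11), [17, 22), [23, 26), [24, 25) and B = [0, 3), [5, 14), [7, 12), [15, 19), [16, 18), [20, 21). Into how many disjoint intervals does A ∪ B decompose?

3

Merge the first list: [1, 6), [9, 13), [17, 22), [23, 26).
Merge the second list: [0, 3), [5, 14), [15, 19), [20, 21).
A ∪ B = [0, 14), [15, 22), [23, 26).
That is 3 disjoint pieces.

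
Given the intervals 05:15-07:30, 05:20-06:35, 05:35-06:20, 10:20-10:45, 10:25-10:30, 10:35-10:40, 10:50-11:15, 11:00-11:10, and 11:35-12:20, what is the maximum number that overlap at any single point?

Sweep endpoints in order; track running count of active intervals.
Peak of 3 reached at 05:35.

3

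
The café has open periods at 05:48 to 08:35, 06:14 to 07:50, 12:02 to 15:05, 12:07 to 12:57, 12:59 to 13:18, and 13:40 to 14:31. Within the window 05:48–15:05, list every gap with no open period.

After merging, the occupied span is 05:48–08:35, 12:02–15:05.
Gaps within 05:48–15:05: 08:35–12:02.

08:35–12:02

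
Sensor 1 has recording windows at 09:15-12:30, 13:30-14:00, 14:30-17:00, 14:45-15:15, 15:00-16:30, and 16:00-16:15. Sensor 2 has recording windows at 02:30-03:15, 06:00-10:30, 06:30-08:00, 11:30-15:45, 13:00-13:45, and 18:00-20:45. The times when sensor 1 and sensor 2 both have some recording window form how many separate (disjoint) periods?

First set merges to 09:15–12:30, 13:30–14:00, 14:30–17:00.
Second set merges to 02:30–03:15, 06:00–10:30, 11:30–15:45, 18:00–20:45.
A ∩ B = 09:15–10:30, 11:30–12:30, 13:30–14:00, 14:30–15:45.
That is 4 disjoint pieces.

4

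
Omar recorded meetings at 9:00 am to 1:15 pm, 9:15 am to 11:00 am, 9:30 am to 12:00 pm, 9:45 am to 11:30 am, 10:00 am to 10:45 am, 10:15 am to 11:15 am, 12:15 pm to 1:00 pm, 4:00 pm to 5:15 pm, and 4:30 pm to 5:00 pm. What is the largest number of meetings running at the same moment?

6

Walk the sorted start/end points keeping a running depth.
The depth first hits 6 at 10:15 am.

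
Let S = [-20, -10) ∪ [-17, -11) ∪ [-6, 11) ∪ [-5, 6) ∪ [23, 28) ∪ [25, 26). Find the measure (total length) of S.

32

Merged: [-20, -10), [-6, 11), [23, 28).
Lengths: 10 + 17 + 5 = 32.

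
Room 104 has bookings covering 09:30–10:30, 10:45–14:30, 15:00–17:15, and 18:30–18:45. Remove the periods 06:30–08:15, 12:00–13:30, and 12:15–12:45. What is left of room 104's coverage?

09:30–10:30, 10:45–12:00, 13:30–14:30, 15:00–17:15, 18:30–18:45

Merge the second list: 06:30–08:15, 12:00–13:30.
09:30–10:30 is untouched.
10:45–14:30 with B removed leaves 10:45–12:00, 13:30–14:30.
15:00–17:15 is untouched.
18:30–18:45 is untouched.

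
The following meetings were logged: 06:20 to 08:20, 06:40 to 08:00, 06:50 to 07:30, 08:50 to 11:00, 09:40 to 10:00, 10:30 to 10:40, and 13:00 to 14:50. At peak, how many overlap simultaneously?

Sweep endpoints in order; track running count of active intervals.
Peak of 3 reached at 06:50.

3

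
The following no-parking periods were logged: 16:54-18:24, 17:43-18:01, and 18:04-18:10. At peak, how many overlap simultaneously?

2

Walk the sorted start/end points keeping a running depth.
The depth first hits 2 at 17:43.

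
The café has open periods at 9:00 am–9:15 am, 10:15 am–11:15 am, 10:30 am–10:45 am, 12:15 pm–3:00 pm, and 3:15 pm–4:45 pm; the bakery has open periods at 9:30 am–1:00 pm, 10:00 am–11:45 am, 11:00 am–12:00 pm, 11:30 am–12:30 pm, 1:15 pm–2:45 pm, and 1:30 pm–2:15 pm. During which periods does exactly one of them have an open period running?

Merge the first list: 9:00 am–9:15 am, 10:15 am–11:15 am, 12:15 pm–3:00 pm, 3:15 pm–4:45 pm.
Merge the second list: 9:30 am–1:00 pm, 1:15 pm–2:45 pm.
A but not B: 9:00 am–9:15 am, 1:00 pm–1:15 pm, 2:45 pm–3:00 pm, 3:15 pm–4:45 pm.
B but not A: 9:30 am–10:15 am, 11:15 am–12:15 pm.
Combining gives A △ B.

9:00 am–9:15 am, 9:30 am–10:15 am, 11:15 am–12:15 pm, 1:00 pm–1:15 pm, 2:45 pm–3:00 pm, 3:15 pm–4:45 pm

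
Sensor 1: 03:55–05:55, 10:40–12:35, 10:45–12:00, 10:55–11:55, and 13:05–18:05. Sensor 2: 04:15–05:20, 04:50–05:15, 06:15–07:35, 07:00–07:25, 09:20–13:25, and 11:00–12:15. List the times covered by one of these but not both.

03:55–04:15, 05:20–05:55, 06:15–07:35, 09:20–10:40, 12:35–13:05, 13:25–18:05

First set merges to 03:55–05:55, 10:40–12:35, 13:05–18:05.
Second set merges to 04:15–05:20, 06:15–07:35, 09:20–13:25.
A but not B: 03:55–04:15, 05:20–05:55, 13:25–18:05.
B but not A: 06:15–07:35, 09:20–10:40, 12:35–13:05.
Combining gives A △ B.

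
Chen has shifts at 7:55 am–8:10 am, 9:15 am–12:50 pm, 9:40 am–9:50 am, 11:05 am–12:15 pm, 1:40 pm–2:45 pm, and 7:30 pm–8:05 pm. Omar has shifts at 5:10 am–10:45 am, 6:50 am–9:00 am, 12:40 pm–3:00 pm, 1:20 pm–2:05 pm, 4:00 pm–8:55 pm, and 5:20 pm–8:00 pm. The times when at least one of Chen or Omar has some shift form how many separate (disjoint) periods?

2

First set merges to 7:55 am–8:10 am, 9:15 am–12:50 pm, 1:40 pm–2:45 pm, 7:30 pm–8:05 pm.
Second set merges to 5:10 am–10:45 am, 12:40 pm–3:00 pm, 4:00 pm–8:55 pm.
A ∪ B = 5:10 am–3:00 pm, 4:00 pm–8:55 pm.
That is 2 disjoint pieces.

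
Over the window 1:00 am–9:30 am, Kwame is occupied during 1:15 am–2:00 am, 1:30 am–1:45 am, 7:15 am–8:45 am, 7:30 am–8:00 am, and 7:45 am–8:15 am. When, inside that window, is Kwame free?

Covered (merged): 1:15 am–2:00 am, 7:15 am–8:45 am.
Gaps within 1:00 am–9:30 am: 1:00 am–1:15 am, 2:00 am–7:15 am, 8:45 am–9:30 am.

1:00 am–1:15 am, 2:00 am–7:15 am, 8:45 am–9:30 am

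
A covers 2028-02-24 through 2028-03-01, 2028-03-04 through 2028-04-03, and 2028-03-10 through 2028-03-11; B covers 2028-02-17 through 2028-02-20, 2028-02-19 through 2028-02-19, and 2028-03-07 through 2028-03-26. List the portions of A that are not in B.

2028-02-24 through 2028-03-01, 2028-03-04 through 2028-03-06, 2028-03-27 through 2028-04-03

First set merges to 2028-02-24 through 2028-03-01, 2028-03-04 through 2028-04-03.
Second set merges to 2028-02-17 through 2028-02-20, 2028-03-07 through 2028-03-26.
2028-02-24 through 2028-03-01: nothing removed.
2028-03-04 through 2028-04-03 \ B = 2028-03-04 through 2028-03-06, 2028-03-27 through 2028-04-03.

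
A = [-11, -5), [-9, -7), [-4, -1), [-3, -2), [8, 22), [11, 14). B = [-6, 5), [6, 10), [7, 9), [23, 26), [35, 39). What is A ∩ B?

Merge the first list: [-11, -5), [-4, -1), [8, 22).
Merge the second list: [-6, 5), [6, 10), [23, 26), [35, 39).
[-11, -5) meets the second set on [-6, -5).
[-4, -1) meets the second set on [-4, -1).
[8, 22) meets the second set on [8, 10).

[-6, -5) ∪ [-4, -1) ∪ [8, 10)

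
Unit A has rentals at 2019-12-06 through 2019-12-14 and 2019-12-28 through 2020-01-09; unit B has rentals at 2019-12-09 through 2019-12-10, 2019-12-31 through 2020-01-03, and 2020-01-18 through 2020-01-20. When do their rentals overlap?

2019-12-06 through 2019-12-14 overlaps B on 2019-12-09 through 2019-12-10.
2019-12-28 through 2020-01-09 overlaps B on 2019-12-31 through 2020-01-03.

2019-12-09 through 2019-12-10, 2019-12-31 through 2020-01-03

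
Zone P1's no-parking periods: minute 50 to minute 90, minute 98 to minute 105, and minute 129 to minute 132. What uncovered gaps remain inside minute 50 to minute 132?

minute 90 to minute 98, minute 105 to minute 129

Covered (merged): minute 50 to minute 90, minute 98 to minute 105, minute 129 to minute 132.
Uncovered inside minute 50 to minute 132: minute 90 to minute 98, minute 105 to minute 129.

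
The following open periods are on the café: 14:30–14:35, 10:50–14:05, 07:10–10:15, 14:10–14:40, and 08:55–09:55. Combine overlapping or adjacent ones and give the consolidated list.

Sort by start: 07:10–10:15, 08:55–09:55, 10:50–14:05, 14:10–14:40, 14:30–14:35.
08:55–09:55 overlaps/touches 07:10–10:15 → extend to 07:10–10:15.
10:50–14:05 is disjoint → start new block.
14:10–14:40 is disjoint → start new block.
14:30–14:35 overlaps/touches 14:10–14:40 → extend to 14:10–14:40.

07:10–10:15, 10:50–14:05, 14:10–14:40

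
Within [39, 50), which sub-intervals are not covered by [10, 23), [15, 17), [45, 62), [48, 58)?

[39, 45)

After merging, the occupied span is [10, 23), [45, 62).
Complement within [39, 50): [39, 45).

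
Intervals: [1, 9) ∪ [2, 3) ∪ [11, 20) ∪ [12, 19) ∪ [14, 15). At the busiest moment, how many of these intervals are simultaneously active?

Walk the sorted start/end points keeping a running depth.
The depth first hits 3 at 14.

3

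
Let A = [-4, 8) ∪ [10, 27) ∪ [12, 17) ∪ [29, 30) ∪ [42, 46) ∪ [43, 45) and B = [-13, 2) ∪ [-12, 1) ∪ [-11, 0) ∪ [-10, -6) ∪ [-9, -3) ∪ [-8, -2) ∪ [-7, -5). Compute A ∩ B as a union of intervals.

[-4, 2)

First set merges to [-4, 8), [10, 27), [29, 30), [42, 46).
Second set merges to [-13, 2).
[-4, 8) ∩ B → [-4, 2).
[10, 27) meets no B interval.
[29, 30) meets no B interval.
[42, 46) meets no B interval.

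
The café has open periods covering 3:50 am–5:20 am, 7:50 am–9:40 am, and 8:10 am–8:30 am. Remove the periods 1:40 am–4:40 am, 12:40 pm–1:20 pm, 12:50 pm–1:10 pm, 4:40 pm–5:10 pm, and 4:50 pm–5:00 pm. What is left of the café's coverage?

4:40 am–5:20 am, 7:50 am–9:40 am

A, merged: 3:50 am–5:20 am, 7:50 am–9:40 am.
B, merged: 1:40 am–4:40 am, 12:40 pm–1:20 pm, 4:40 pm–5:10 pm.
3:50 am–5:20 am \ B = 4:40 am–5:20 am.
7:50 am–9:40 am: nothing removed.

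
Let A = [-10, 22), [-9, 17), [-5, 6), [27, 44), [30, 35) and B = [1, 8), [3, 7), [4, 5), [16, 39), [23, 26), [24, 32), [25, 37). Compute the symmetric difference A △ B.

[-10, 1) ∪ [8, 16) ∪ [22, 27) ∪ [39, 44)

First set merges to [-10, 22), [27, 44).
Second set merges to [1, 8), [16, 39).
Only in the first: [-10, 1), [8, 16), [39, 44).
Only in the second: [22, 27).
Together these are the periods covered by exactly one.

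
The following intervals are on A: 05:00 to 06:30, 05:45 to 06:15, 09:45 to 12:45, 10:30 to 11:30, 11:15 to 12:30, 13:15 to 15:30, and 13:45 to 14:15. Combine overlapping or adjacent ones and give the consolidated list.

05:00-06:30, 09:45-12:45, 13:15-15:30

05:45-06:15 overlaps/touches 05:00-06:30 → extend to 05:00-06:30.
09:45-12:45 is disjoint → start new block.
10:30-11:30 overlaps/touches 09:45-12:45 → extend to 09:45-12:45.
11:15-12:30 overlaps/touches 09:45-12:45 → extend to 09:45-12:45.
13:15-15:30 is disjoint → start new block.
13:45-14:15 overlaps/touches 13:15-15:30 → extend to 13:15-15:30.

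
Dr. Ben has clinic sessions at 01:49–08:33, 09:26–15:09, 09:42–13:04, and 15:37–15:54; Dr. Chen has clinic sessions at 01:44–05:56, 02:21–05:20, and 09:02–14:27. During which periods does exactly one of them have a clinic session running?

First set merges to 01:49-08:33, 09:26-15:09, 15:37-15:54.
Second set merges to 01:44-05:56, 09:02-14:27.
A \ B = 05:56-08:33, 14:27-15:09, 15:37-15:54.
B \ A = 01:44-01:49, 09:02-09:26.
Union of the two gives the symmetric difference.

01:44-01:49, 05:56-08:33, 09:02-09:26, 14:27-15:09, 15:37-15:54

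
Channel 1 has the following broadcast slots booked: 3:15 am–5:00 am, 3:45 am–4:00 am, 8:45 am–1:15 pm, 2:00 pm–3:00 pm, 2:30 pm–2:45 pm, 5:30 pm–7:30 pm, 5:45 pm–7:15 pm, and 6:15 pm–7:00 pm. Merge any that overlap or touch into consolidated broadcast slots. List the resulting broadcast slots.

3:45 am–4:00 am overlaps/touches 3:15 am–5:00 am → extend to 3:15 am–5:00 am.
8:45 am–1:15 pm is disjoint → start new block.
2:00 pm–3:00 pm is disjoint → start new block.
2:30 pm–2:45 pm overlaps/touches 2:00 pm–3:00 pm → extend to 2:00 pm–3:00 pm.
5:30 pm–7:30 pm is disjoint → start new block.
5:45 pm–7:15 pm overlaps/touches 5:30 pm–7:30 pm → extend to 5:30 pm–7:30 pm.
6:15 pm–7:00 pm overlaps/touches 5:30 pm–7:30 pm → extend to 5:30 pm–7:30 pm.

3:15 am–5:00 am, 8:45 am–1:15 pm, 2:00 pm–3:00 pm, 5:30 pm–7:30 pm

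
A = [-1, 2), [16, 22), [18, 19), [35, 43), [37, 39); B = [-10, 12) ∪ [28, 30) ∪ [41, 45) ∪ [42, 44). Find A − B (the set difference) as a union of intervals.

Merge the first list: [-1, 2), [16, 22), [35, 43).
Merge the second list: [-10, 12), [28, 30), [41, 45).
[-1, 2): fully covered by B → removed.
[16, 22): no B overlap → unchanged.
[35, 43) minus B → [35, 41).

[16, 22) ∪ [35, 41)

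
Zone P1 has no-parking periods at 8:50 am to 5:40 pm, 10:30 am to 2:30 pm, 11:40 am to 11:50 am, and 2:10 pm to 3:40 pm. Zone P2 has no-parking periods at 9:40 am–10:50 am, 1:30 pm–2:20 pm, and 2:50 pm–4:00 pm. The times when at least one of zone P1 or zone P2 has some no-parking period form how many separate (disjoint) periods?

1

A, merged: 8:50 am-5:40 pm.
A ∪ B = 8:50 am-5:40 pm.
That is 1 disjoint piece.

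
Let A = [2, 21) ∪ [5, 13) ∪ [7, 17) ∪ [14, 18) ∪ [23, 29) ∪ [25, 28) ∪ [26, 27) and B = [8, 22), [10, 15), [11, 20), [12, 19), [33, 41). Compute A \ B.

[2, 8) ∪ [23, 29)

A, merged: [2, 21), [23, 29).
B, merged: [8, 22), [33, 41).
[2, 21) minus B → [2, 8).
[23, 29): no B overlap → unchanged.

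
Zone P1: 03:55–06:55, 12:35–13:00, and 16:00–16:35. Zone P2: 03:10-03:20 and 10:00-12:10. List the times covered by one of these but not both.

A but not B: 03:55–06:55, 12:35–13:00, 16:00–16:35.
B but not A: 03:10–03:20, 10:00–12:10.
Combining gives A △ B.

03:10–03:20, 03:55–06:55, 10:00–12:10, 12:35–13:00, 16:00–16:35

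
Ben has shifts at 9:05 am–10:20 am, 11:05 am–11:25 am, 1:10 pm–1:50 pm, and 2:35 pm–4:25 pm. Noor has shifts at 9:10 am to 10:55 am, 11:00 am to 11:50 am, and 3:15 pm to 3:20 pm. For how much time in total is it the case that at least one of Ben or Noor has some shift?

A ∪ B = 9:05 am-10:55 am, 11:00 am-11:50 am, 1:10 pm-1:50 pm, 2:35 pm-4:25 pm.
Total: 1 h 50 min + 50 min + 40 min + 1 h 50 min = 5 h 10 min.

5 h 10 min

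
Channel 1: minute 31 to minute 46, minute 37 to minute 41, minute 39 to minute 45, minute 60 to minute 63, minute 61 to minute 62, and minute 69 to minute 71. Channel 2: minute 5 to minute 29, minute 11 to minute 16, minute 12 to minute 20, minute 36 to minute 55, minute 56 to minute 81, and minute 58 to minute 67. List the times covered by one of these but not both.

minute 5 to minute 29, minute 31 to minute 36, minute 46 to minute 55, minute 56 to minute 60, minute 63 to minute 69, minute 71 to minute 81

Merge the first list: minute 31 to minute 46, minute 60 to minute 63, minute 69 to minute 71.
Merge the second list: minute 5 to minute 29, minute 36 to minute 55, minute 56 to minute 81.
A but not B: minute 31 to minute 36.
B but not A: minute 5 to minute 29, minute 46 to minute 55, minute 56 to minute 60, minute 63 to minute 69, minute 71 to minute 81.
Combining gives A △ B.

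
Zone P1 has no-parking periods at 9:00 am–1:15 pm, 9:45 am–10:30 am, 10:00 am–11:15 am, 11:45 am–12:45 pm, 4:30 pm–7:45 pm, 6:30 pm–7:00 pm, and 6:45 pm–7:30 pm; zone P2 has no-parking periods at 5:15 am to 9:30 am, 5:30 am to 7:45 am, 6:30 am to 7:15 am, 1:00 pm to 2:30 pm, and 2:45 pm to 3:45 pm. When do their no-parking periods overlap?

First set merges to 9:00 am–1:15 pm, 4:30 pm–7:45 pm.
Second set merges to 5:15 am–9:30 am, 1:00 pm–2:30 pm, 2:45 pm–3:45 pm.
9:00 am–1:15 pm ∩ B → 9:00 am–9:30 am, 1:00 pm–1:15 pm.
4:30 pm–7:45 pm meets no B interval.

9:00 am–9:30 am, 1:00 pm–1:15 pm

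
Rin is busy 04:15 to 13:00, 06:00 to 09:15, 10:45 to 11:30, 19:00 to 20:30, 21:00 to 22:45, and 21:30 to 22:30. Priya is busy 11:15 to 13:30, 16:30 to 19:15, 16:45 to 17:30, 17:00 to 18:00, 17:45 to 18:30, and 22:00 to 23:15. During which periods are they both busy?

Merge the first list: 04:15–13:00, 19:00–20:30, 21:00–22:45.
Merge the second list: 11:15–13:30, 16:30–19:15, 22:00–23:15.
04:15–13:00 ∩ B → 11:15–13:00.
19:00–20:30 ∩ B → 19:00–19:15.
21:00–22:45 ∩ B → 22:00–22:45.

11:15–13:00, 19:00–19:15, 22:00–22:45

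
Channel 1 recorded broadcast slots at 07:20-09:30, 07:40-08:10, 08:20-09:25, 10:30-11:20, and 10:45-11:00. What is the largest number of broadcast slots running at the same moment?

2

Sweep endpoints in order; track running count of active intervals.
Peak of 2 reached at 07:40.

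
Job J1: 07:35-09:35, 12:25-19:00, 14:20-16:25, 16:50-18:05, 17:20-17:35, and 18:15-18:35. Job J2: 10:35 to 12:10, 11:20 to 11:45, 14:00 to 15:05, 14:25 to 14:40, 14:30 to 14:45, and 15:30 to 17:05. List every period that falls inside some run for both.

A, merged: 07:35–09:35, 12:25–19:00.
B, merged: 10:35–12:10, 14:00–15:05, 15:30–17:05.
07:35–09:35 falls entirely outside B.
12:25–19:00 overlaps B on 14:00–15:05, 15:30–17:05.

14:00–15:05, 15:30–17:05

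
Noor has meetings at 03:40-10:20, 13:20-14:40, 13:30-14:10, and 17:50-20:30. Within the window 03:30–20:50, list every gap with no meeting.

03:30–03:40, 10:20–13:20, 14:40–17:50, 20:30–20:50

Covered (merged): 03:40–10:20, 13:20–14:40, 17:50–20:30.
Complement within 03:30–20:50: 03:30–03:40, 10:20–13:20, 14:40–17:50, 20:30–20:50.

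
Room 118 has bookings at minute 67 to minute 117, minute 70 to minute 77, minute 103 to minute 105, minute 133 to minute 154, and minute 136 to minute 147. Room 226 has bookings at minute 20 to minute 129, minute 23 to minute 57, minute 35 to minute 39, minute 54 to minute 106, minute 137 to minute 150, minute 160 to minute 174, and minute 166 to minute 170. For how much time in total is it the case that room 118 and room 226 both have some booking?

63 minutes

First set merges to minute 67 to minute 117, minute 133 to minute 154.
Second set merges to minute 20 to minute 129, minute 137 to minute 150, minute 160 to minute 174.
A ∩ B = minute 67 to minute 117, minute 137 to minute 150.
Total: 50 minutes + 13 minutes = 63 minutes.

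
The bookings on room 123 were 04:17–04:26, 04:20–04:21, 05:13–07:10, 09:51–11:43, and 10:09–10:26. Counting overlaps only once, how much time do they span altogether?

3 h 58 min

Merged: 04:17–04:26, 05:13–07:10, 09:51–11:43.
Lengths: 9 min + 1 h 57 min + 1 h 52 min = 3 h 58 min.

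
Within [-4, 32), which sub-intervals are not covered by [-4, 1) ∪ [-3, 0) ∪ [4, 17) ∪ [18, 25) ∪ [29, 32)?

Covered (merged): [-4, 1), [4, 17), [18, 25), [29, 32).
Uncovered inside [-4, 32): [1, 4), [17, 18), [25, 29).

[1, 4) ∪ [17, 18) ∪ [25, 29)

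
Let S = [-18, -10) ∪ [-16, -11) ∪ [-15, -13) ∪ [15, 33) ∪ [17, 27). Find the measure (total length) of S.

26

Merged: [-18, -10), [15, 33).
Lengths: 8 + 18 = 26.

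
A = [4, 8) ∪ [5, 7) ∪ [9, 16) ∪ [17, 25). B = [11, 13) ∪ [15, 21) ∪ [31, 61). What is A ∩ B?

[11, 13) ∪ [15, 16) ∪ [17, 21)

Merge the first list: [4, 8), [9, 16), [17, 25).
[4, 8) meets no B interval.
[9, 16) ∩ B → [11, 13), [15, 16).
[17, 25) ∩ B → [17, 21).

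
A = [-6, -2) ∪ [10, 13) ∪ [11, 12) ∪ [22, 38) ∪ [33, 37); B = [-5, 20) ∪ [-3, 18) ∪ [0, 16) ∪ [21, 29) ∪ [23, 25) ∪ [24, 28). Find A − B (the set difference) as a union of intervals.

First set merges to [-6, -2), [10, 13), [22, 38).
Second set merges to [-5, 20), [21, 29).
[-6, -2) minus B → [-6, -5).
[10, 13): fully covered by B → removed.
[22, 38) minus B → [29, 38).

[-6, -5) ∪ [29, 38)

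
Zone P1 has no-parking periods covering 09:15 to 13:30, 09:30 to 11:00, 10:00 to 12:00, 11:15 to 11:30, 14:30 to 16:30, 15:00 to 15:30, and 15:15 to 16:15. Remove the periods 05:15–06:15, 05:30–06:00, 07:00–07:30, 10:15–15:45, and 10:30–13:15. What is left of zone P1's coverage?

09:15–10:15, 15:45–16:30

Merge the first list: 09:15–13:30, 14:30–16:30.
Merge the second list: 05:15–06:15, 07:00–07:30, 10:15–15:45.
09:15–13:30 with B removed leaves 09:15–10:15.
14:30–16:30 with B removed leaves 15:45–16:30.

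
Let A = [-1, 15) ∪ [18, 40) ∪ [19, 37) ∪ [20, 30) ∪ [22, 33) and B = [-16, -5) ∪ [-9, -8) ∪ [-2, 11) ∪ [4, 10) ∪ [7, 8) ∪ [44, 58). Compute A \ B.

[11, 15) ∪ [18, 40)

A, merged: [-1, 15), [18, 40).
B, merged: [-16, -5), [-2, 11), [44, 58).
[-1, 15) minus B → [11, 15).
[18, 40): no B overlap → unchanged.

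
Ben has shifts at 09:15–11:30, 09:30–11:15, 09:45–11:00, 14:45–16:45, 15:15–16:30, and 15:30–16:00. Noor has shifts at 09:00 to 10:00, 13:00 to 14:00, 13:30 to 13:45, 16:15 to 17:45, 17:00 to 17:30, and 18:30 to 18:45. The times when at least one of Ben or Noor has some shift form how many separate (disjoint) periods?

Merge the first list: 09:15–11:30, 14:45–16:45.
Merge the second list: 09:00–10:00, 13:00–14:00, 16:15–17:45, 18:30–18:45.
A ∪ B = 09:00–11:30, 13:00–14:00, 14:45–17:45, 18:30–18:45.
That is 4 disjoint pieces.

4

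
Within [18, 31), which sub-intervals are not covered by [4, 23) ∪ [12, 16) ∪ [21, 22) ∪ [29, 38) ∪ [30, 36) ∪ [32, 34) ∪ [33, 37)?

After merging, the occupied span is [4, 23), [29, 38).
Uncovered inside [18, 31): [23, 29).

[23, 29)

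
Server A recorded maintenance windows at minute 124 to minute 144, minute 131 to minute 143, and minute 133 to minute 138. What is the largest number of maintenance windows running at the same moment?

Walk the sorted start/end points keeping a running depth.
The depth first hits 3 at minute 133.

3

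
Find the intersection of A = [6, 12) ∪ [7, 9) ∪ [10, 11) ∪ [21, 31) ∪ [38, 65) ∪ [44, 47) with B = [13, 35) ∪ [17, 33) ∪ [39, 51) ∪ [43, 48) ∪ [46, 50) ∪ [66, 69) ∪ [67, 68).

[21, 31) ∪ [39, 51)

Merge the first list: [6, 12), [21, 31), [38, 65).
Merge the second list: [13, 35), [39, 51), [66, 69).
[6, 12) falls entirely outside B.
[21, 31) overlaps B on [21, 31).
[38, 65) overlaps B on [39, 51).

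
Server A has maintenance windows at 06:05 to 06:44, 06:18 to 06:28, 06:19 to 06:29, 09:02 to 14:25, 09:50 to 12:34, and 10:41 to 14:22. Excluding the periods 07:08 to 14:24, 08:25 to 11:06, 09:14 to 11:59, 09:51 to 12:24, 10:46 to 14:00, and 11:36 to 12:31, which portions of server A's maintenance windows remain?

A, merged: 06:05–06:44, 09:02–14:25.
B, merged: 07:08–14:24.
06:05–06:44 is untouched.
09:02–14:25 with B removed leaves 14:24–14:25.

06:05–06:44, 14:24–14:25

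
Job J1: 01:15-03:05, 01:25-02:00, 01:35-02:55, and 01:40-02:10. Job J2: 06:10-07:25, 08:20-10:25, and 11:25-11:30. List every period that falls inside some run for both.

First set merges to 01:15-03:05.
01:15-03:05 meets no B interval.
No overlap.

none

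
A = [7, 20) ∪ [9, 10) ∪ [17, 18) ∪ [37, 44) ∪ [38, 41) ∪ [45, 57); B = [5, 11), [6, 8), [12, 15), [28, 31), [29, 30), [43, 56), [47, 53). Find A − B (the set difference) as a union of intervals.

[11, 12) ∪ [15, 20) ∪ [37, 43) ∪ [56, 57)

Merge the first list: [7, 20), [37, 44), [45, 57).
Merge the second list: [5, 11), [12, 15), [28, 31), [43, 56).
[7, 20) \ B = [11, 12), [15, 20).
[37, 44) \ B = [37, 43).
[45, 57) \ B = [56, 57).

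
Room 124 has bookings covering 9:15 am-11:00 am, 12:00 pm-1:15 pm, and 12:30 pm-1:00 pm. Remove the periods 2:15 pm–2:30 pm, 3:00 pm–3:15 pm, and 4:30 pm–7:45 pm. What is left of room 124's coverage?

Merge the first list: 9:15 am–11:00 am, 12:00 pm–1:15 pm.
9:15 am–11:00 am: nothing removed.
12:00 pm–1:15 pm: nothing removed.

9:15 am–11:00 am, 12:00 pm–1:15 pm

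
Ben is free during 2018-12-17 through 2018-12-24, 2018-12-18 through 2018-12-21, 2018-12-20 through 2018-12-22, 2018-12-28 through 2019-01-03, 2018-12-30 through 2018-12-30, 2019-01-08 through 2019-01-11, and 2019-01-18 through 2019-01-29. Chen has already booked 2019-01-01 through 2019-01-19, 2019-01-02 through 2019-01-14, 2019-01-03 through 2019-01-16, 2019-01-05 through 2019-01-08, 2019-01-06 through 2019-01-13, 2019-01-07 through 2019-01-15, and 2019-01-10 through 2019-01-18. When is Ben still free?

2018-12-17 through 2018-12-24, 2018-12-28 through 2018-12-31, 2019-01-20 through 2019-01-29

A, merged: 2018-12-17 through 2018-12-24, 2018-12-28 through 2019-01-03, 2019-01-08 through 2019-01-11, 2019-01-18 through 2019-01-29.
B, merged: 2019-01-01 through 2019-01-19.
2018-12-17 through 2018-12-24 is untouched.
2018-12-28 through 2019-01-03 with B removed leaves 2018-12-28 through 2018-12-31.
2019-01-08 through 2019-01-11 lies entirely inside B → drops out.
2019-01-18 through 2019-01-29 with B removed leaves 2019-01-20 through 2019-01-29.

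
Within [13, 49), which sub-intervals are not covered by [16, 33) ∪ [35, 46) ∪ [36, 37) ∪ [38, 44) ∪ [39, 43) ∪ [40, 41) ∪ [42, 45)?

[13, 16) ∪ [33, 35) ∪ [46, 49)

Covered (merged): [16, 33), [35, 46).
Complement within [13, 49): [13, 16), [33, 35), [46, 49).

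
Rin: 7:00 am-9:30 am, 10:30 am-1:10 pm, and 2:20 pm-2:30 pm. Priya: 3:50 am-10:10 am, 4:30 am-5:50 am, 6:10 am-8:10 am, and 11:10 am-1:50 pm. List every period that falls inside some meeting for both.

7:00 am–9:30 am, 11:10 am–1:10 pm

Second set merges to 3:50 am–10:10 am, 11:10 am–1:50 pm.
7:00 am–9:30 am meets the second set on 7:00 am–9:30 am.
10:30 am–1:10 pm meets the second set on 11:10 am–1:10 pm.
2:20 pm–2:30 pm: no overlap with the second set.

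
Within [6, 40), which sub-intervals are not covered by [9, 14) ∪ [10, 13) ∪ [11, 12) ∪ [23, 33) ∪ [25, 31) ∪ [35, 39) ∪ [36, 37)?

Covered (merged): [9, 14), [23, 33), [35, 39).
Uncovered inside [6, 40): [6, 9), [14, 23), [33, 35), [39, 40).

[6, 9) ∪ [14, 23) ∪ [33, 35) ∪ [39, 40)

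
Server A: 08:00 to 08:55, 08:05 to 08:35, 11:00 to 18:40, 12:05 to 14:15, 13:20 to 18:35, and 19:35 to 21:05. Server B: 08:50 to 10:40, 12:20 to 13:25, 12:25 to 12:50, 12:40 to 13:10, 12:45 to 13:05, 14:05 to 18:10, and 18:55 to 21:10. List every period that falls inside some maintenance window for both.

08:50-08:55, 12:20-13:25, 14:05-18:10, 19:35-21:05

A, merged: 08:00-08:55, 11:00-18:40, 19:35-21:05.
B, merged: 08:50-10:40, 12:20-13:25, 14:05-18:10, 18:55-21:10.
08:00-08:55 ∩ B → 08:50-08:55.
11:00-18:40 ∩ B → 12:20-13:25, 14:05-18:10.
19:35-21:05 ∩ B → 19:35-21:05.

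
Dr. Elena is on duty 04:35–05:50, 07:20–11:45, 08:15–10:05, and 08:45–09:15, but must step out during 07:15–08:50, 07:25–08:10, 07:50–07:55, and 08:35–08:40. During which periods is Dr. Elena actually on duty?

04:35–05:50, 08:50–11:45

A, merged: 04:35–05:50, 07:20–11:45.
B, merged: 07:15–08:50.
04:35–05:50: nothing removed.
07:20–11:45 \ B = 08:50–11:45.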